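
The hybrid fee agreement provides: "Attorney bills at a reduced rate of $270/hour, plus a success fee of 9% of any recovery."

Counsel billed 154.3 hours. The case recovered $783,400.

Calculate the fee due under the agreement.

Hourly: 154.3 × $270 = $41,661.00
Success fee: 9% of $783,400 = $70,506.00
Total: $41,661.00 + $70,506.00 = $112,167.00

$112,167.00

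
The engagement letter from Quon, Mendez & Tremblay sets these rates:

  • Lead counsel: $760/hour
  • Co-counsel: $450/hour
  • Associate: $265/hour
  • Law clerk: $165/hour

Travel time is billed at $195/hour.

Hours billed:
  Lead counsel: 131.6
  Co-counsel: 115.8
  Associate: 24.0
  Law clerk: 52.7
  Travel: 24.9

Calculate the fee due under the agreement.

$172,037.00

Lead counsel: 131.6 × $760 = $100,016.00
Co-counsel: 115.8 × $450 = $52,110.00
Associate: 24.0 × $265 = $6,360.00
Law clerk: 52.7 × $165 = $8,695.50
Subtotal: $100,016.00 + $52,110.00 + $6,360.00 + $8,695.50 = $167,181.50
Travel: 24.9 × $195 = $4,855.50
Total: $167,181.50 + $4,855.50 = $172,037.00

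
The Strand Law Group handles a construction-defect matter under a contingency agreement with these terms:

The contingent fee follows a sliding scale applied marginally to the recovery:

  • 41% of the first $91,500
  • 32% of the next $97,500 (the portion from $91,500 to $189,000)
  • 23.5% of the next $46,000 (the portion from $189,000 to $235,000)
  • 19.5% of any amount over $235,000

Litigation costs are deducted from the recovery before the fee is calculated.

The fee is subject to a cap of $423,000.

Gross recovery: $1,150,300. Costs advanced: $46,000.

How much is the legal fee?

$249,038.50

Fee base (net of costs): $1,150,300 − $46,000 = $1,104,300
First $91,500 at 41% = $37,515.00
Next $97,500 at 32% = $31,200.00
Next $46,000 at 23.5% = $10,810.00
Remaining $869,300 at 19.5% = $169,513.50
Fee: $37,515.00 + $31,200.00 + $10,810.00 + $169,513.50 = $249,038.50
$249,038.50 is under the $423,000 cap.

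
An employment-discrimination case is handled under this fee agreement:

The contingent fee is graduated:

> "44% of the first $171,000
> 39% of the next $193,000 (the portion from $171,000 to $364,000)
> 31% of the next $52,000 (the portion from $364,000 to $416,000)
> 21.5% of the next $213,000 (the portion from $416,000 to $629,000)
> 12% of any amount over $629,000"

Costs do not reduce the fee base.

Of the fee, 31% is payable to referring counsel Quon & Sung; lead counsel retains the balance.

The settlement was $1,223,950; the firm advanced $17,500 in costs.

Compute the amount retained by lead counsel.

Fee base is the gross recovery, $1,223,950; costs are reimbursed separately.
First $171,000 at 44% = $75,240.00
Next $193,000 at 39% = $75,270.00
Next $52,000 at 31% = $16,120.00
Next $213,000 at 21.5% = $45,795.00
Remaining $594,950 at 12% = $71,394.00
Fee: $75,240.00 + $75,270.00 + $16,120.00 + $45,795.00 + $71,394.00 = $283,819.00
Referral share: 31% of $283,819.00 = $87,983.89; lead counsel retains $283,819.00 − $87,983.89 = $195,835.11.

$195,835.11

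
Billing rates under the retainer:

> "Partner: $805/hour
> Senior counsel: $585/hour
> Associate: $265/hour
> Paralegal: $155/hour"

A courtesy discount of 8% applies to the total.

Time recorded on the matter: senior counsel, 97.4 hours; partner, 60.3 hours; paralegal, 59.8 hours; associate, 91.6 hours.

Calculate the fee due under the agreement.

Partner: 60.3 × $805 = $48,541.50
Senior counsel: 97.4 × $585 = $56,979.00
Associate: 91.6 × $265 = $24,274.00
Paralegal: 59.8 × $155 = $9,269.00
Subtotal: $139,063.50
Less 8% discount: −$11,125.08
Total: $139,063.50 − $11,125.08 = $127,938.42

$127,938.42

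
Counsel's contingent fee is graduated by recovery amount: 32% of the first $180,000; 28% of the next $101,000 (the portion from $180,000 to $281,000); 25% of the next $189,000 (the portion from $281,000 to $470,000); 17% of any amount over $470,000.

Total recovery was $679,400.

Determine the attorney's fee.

$168,728.00

First $180,000 at 32% = $57,600.00
Next $101,000 at 28% = $28,280.00
Next $189,000 at 25% = $47,250.00
Remaining $209,400 at 17% = $35,598.00
Fee: $57,600.00 + $28,280.00 + $47,250.00 + $35,598.00 = $168,728.00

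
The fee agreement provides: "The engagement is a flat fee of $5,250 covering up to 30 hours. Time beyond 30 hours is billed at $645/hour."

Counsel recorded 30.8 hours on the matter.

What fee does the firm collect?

Flat fee: $5,250.00
Excess hours: 30.8 − 30 = 0.8
Overrun: 0.8 × $645 = $516.00
Total: $5,250.00 + $516.00 = $5,766.00

$5,766.00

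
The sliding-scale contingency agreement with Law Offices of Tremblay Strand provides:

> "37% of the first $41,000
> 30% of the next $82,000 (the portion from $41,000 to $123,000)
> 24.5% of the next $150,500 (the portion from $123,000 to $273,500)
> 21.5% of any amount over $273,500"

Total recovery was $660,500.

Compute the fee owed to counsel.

First $41,000 at 37% = $15,170.00
Next $82,000 at 30% = $24,600.00
Next $150,500 at 24.5% = $36,872.50
Remaining $387,000 at 21.5% = $83,205.00
Fee: $15,170.00 + $24,600.00 + $36,872.50 + $83,205.00 = $159,847.50

$159,847.50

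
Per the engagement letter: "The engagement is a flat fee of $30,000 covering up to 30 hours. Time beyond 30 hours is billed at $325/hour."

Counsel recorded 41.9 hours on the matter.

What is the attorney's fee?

$33,867.50

Flat fee: $30,000.00
Excess hours: 41.9 − 30 = 11.9
Overrun: 11.9 × $325 = $3,867.50
Total: $30,000.00 + $3,867.50 = $33,867.50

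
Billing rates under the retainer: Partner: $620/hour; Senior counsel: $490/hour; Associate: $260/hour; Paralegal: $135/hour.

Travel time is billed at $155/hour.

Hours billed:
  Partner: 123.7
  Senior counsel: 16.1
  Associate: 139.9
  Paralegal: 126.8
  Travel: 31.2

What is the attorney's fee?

$142,911.00

Partner: 123.7 × $620 = $76,694.00
Senior counsel: 16.1 × $490 = $7,889.00
Associate: 139.9 × $260 = $36,374.00
Paralegal: 126.8 × $135 = $17,118.00
Subtotal: $76,694.00 + $7,889.00 + $36,374.00 + $17,118.00 = $138,075.00
Travel: 31.2 × $155 = $4,836.00
Total: $138,075.00 + $4,836.00 = $142,911.00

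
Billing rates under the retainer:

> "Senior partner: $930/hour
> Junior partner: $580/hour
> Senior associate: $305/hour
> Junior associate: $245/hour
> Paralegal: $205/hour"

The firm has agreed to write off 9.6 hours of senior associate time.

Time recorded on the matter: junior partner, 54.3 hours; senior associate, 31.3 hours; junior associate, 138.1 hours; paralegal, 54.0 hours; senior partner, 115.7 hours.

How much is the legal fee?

Senior partner: 115.7 × $930 = $107,601.00
Junior partner: 54.3 × $580 = $31,494.00
Senior associate: 31.3 × $305 = $9,546.50
Junior associate: 138.1 × $245 = $33,834.50
Paralegal: 54.0 × $205 = $11,070.00
Subtotal: $193,546.00
Write-off: 9.6 × $305 = $2,928.00
Total: $193,546.00 − $2,928.00 = $190,618.00

$190,618.00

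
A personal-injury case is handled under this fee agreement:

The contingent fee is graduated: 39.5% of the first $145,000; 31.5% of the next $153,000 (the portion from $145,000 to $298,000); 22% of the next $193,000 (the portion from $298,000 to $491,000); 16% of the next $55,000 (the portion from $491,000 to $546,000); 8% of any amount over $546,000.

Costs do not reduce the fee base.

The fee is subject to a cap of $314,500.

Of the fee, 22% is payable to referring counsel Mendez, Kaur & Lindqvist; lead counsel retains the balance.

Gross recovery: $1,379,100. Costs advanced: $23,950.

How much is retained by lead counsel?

Fee base is the gross recovery, $1,379,100; costs are reimbursed separately.
First $145,000 at 39.5% = $57,275.00
Next $153,000 at 31.5% = $48,195.00
Next $193,000 at 22% = $42,460.00
Next $55,000 at 16% = $8,800.00
Remaining $833,100 at 8% = $66,648.00
Fee: $57,275.00 + $48,195.00 + $42,460.00 + $8,800.00 + $66,648.00 = $223,378.00
$223,378.00 is under the $314,500 cap.
Referral share: 22% of $223,378.00 = $49,143.16; lead counsel retains $223,378.00 − $49,143.16 = $174,234.84.

$174,234.84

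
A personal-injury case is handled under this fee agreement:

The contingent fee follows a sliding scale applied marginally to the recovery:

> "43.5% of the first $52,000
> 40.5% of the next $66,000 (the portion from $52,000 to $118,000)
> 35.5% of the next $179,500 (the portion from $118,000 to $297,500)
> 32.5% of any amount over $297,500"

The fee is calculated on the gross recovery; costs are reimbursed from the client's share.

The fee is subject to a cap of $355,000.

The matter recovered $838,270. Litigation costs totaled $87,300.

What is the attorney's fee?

Fee base is the gross recovery, $838,270; costs are reimbursed separately.
First $52,000 at 43.5% = $22,620.00
Next $66,000 at 40.5% = $26,730.00
Next $179,500 at 35.5% = $63,722.50
Remaining $540,770 at 32.5% = $175,750.25
Fee: $22,620.00 + $26,730.00 + $63,722.50 + $175,750.25 = $288,822.75
$288,822.75 is under the $355,000 cap.

$288,822.75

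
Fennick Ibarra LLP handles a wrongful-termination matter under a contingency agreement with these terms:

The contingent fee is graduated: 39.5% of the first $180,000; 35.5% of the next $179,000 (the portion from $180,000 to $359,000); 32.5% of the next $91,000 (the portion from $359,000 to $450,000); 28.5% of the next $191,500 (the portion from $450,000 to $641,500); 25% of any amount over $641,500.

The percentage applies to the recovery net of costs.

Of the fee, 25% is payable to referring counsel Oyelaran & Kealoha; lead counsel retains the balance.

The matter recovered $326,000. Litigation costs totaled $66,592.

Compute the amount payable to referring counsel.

$24,822.46

Fee base (net of costs): $326,000 − $66,592 = $259,408
First $180,000 at 39.5% = $71,100.00
Remaining $79,408 at 35.5% = $28,189.84
Fee: $71,100.00 + $28,189.84 = $99,289.84
Referral share: 25% of $99,289.84 = $24,822.46; lead counsel retains $99,289.84 − $24,822.46 = $74,467.38.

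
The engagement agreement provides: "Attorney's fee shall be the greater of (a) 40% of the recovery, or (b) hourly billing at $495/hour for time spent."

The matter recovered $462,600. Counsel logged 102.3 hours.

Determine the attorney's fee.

$185,040.00

(a) 40% of $462,600 = $185,040.00
(b) 102.3 × $495 = $50,638.50
The greater is (a): $185,040.00.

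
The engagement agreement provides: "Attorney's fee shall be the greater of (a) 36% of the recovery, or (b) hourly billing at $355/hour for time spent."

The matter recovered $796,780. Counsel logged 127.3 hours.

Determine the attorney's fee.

$286,840.80

(a) 36% of $796,780 = $286,840.80
(b) 127.3 × $355 = $45,191.50
The greater is (a): $286,840.80.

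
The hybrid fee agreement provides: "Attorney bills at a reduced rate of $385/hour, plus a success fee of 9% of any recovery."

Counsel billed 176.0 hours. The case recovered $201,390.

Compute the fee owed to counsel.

$85,885.10

Hourly: 176.0 × $385 = $67,760.00
Success fee: 9% of $201,390 = $18,125.10
Total: $67,760.00 + $18,125.10 = $85,885.10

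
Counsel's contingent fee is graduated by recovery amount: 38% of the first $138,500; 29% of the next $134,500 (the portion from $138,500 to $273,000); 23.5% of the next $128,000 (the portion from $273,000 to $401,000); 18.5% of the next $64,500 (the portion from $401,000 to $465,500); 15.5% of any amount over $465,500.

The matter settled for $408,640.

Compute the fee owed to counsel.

$123,128.40

First $138,500 at 38% = $52,630.00
Next $134,500 at 29% = $39,005.00
Next $128,000 at 23.5% = $30,080.00
Remaining $7,640 at 18.5% = $1,413.40
Fee: $52,630.00 + $39,005.00 + $30,080.00 + $1,413.40 = $123,128.40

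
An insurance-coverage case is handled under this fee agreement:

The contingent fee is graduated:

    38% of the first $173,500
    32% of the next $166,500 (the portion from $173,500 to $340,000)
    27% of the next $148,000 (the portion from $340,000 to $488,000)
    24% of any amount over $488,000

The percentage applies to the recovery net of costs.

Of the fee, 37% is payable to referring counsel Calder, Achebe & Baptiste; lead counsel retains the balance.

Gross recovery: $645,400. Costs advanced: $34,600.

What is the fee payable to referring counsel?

$69,797.54

Fee base (net of costs): $645,400 − $34,600 = $610,800
First $173,500 at 38% = $65,930.00
Next $166,500 at 32% = $53,280.00
Next $148,000 at 27% = $39,960.00
Remaining $122,800 at 24% = $29,472.00
Fee: $65,930.00 + $53,280.00 + $39,960.00 + $29,472.00 = $188,642.00
Referral share: 37% of $188,642.00 = $69,797.54; lead counsel retains $188,642.00 − $69,797.54 = $118,844.46.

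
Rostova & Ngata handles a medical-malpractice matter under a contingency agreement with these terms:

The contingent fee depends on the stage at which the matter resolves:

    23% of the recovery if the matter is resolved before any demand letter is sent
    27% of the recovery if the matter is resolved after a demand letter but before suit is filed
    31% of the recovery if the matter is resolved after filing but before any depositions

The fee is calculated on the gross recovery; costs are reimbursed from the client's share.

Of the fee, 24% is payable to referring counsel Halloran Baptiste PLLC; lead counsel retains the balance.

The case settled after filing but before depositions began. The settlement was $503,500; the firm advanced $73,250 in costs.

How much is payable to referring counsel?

$37,460.40

Fee base is the gross recovery, $503,500; costs are reimbursed separately.
The matter settled after filing but before depositions began, so the 31% rate applies.
$503,500 × 31% = $156,085.00
Referral share: 24% of $156,085.00 = $37,460.40; lead counsel retains $156,085.00 − $37,460.40 = $118,624.60.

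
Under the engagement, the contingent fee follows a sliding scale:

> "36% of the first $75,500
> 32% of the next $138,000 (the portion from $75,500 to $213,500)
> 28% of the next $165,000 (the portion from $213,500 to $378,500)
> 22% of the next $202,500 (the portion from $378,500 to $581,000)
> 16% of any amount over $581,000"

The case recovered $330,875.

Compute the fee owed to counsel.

First $75,500 at 36% = $27,180.00
Next $138,000 at 32% = $44,160.00
Remaining $117,375 at 28% = $32,865.00
Fee: $27,180.00 + $44,160.00 + $32,865.00 = $104,205.00

$104,205.00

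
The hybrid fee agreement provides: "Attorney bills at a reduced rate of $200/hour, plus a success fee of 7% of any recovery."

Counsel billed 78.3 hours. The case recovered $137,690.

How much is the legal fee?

$25,298.30

Hourly: 78.3 × $200 = $15,660.00
Success fee: 7% of $137,690 = $9,638.30
Total: $15,660.00 + $9,638.30 = $25,298.30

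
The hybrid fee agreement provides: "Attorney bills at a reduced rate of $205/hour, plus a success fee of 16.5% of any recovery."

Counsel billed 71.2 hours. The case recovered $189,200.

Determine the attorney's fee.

$45,814.00

Hourly: 71.2 × $205 = $14,596.00
Success fee: 16.5% of $189,200 = $31,218.00
Total: $14,596.00 + $31,218.00 = $45,814.00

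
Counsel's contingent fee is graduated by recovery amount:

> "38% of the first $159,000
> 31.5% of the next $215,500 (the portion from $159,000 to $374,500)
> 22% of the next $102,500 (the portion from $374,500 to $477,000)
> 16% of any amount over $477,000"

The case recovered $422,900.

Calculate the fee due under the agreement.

First $159,000 at 38% = $60,420.00
Next $215,500 at 31.5% = $67,882.50
Remaining $48,400 at 22% = $10,648.00
Fee: $60,420.00 + $67,882.50 + $10,648.00 = $138,950.50

$138,950.50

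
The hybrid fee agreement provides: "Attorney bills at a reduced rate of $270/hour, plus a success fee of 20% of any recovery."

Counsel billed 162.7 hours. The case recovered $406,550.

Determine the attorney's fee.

$125,239.00

Hourly: 162.7 × $270 = $43,929.00
Success fee: 20% of $406,550 = $81,310.00
Total: $43,929.00 + $81,310.00 = $125,239.00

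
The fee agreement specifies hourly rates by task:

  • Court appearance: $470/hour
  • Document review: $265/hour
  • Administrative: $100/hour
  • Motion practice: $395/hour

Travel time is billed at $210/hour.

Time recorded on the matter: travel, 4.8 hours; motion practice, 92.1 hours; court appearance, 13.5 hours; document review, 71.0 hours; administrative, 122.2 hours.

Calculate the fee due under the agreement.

$74,767.50

Court appearance: 13.5 × $470 = $6,345.00
Document review: 71.0 × $265 = $18,815.00
Administrative: 122.2 × $100 = $12,220.00
Motion practice: 92.1 × $395 = $36,379.50
Subtotal: $6,345.00 + $18,815.00 + $12,220.00 + $36,379.50 = $73,759.50
Travel: 4.8 × $210 = $1,008.00
Total: $73,759.50 + $1,008.00 = $74,767.50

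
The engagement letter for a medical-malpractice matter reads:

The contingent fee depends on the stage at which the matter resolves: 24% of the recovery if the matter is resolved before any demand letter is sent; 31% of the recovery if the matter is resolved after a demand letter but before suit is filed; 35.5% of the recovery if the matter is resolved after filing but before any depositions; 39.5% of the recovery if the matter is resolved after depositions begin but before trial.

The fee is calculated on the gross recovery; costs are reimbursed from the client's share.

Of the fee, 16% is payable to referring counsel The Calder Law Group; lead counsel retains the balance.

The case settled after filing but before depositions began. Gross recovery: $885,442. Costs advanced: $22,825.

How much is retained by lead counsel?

$264,038.80

Fee base is the gross recovery, $885,442; costs are reimbursed separately.
The matter settled after filing but before depositions began, so the 35.5% rate applies.
$885,442 × 35.5% = $314,331.91
Referral share: 16% of $314,331.91 = $50,293.11; lead counsel retains $314,331.91 − $50,293.11 = $264,038.80.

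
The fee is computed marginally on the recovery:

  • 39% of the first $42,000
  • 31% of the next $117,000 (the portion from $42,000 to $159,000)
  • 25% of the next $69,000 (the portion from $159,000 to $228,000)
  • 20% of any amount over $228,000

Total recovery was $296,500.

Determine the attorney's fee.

$83,600.00

First $42,000 at 39% = $16,380.00
Next $117,000 at 31% = $36,270.00
Next $69,000 at 25% = $17,250.00
Remaining $68,500 at 20% = $13,700.00
Fee: $16,380.00 + $36,270.00 + $17,250.00 + $13,700.00 = $83,600.00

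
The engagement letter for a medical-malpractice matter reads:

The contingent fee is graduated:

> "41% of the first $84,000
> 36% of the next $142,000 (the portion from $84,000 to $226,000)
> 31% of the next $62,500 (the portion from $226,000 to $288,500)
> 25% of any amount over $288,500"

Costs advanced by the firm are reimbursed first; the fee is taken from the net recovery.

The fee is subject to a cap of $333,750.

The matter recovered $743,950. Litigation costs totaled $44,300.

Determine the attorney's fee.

Fee base (net of costs): $743,950 − $44,300 = $699,650
First $84,000 at 41% = $34,440.00
Next $142,000 at 36% = $51,120.00
Next $62,500 at 31% = $19,375.00
Remaining $411,150 at 25% = $102,787.50
Fee: $34,440.00 + $51,120.00 + $19,375.00 + $102,787.50 = $207,722.50
$207,722.50 is under the $333,750 cap.

$207,722.50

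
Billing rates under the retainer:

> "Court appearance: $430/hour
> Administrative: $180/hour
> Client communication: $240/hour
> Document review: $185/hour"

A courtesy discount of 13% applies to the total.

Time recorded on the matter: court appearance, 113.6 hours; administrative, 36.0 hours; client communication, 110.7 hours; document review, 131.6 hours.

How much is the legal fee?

Court appearance: 113.6 × $430 = $48,848.00
Administrative: 36.0 × $180 = $6,480.00
Client communication: 110.7 × $240 = $26,568.00
Document review: 131.6 × $185 = $24,346.00
Subtotal: $106,242.00
Less 13% discount: −$13,811.46
Total: $106,242.00 − $13,811.46 = $92,430.54

$92,430.54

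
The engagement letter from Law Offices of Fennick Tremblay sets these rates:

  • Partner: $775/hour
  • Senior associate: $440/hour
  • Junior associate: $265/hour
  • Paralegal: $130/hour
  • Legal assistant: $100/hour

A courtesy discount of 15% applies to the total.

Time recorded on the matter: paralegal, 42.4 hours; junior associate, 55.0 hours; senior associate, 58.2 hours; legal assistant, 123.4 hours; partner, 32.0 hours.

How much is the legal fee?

Partner: 32.0 × $775 = $24,800.00
Senior associate: 58.2 × $440 = $25,608.00
Junior associate: 55.0 × $265 = $14,575.00
Paralegal: 42.4 × $130 = $5,512.00
Legal assistant: 123.4 × $100 = $12,340.00
Subtotal: $82,835.00
Less 15% discount: −$12,425.25
Total: $82,835.00 − $12,425.25 = $70,409.75

$70,409.75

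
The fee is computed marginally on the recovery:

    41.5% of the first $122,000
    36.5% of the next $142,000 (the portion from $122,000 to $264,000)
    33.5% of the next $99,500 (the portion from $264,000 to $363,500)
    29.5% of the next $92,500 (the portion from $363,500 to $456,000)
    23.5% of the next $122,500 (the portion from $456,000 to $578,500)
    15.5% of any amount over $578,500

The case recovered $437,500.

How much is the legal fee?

First $122,000 at 41.5% = $50,630.00
Next $142,000 at 36.5% = $51,830.00
Next $99,500 at 33.5% = $33,332.50
Remaining $74,000 at 29.5% = $21,830.00
Fee: $50,630.00 + $51,830.00 + $33,332.50 + $21,830.00 = $157,622.50

$157,622.50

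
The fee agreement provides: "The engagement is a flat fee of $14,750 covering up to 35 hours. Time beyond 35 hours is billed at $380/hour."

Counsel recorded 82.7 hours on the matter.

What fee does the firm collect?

Flat fee: $14,750.00
Excess hours: 82.7 − 35 = 47.7
Overrun: 47.7 × $380 = $18,126.00
Total: $14,750.00 + $18,126.00 = $32,876.00

$32,876.00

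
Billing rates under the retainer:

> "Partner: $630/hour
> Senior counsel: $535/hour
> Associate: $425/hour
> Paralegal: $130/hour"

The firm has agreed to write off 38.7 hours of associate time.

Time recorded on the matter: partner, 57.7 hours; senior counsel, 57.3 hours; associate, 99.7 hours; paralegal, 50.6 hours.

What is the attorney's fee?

$99,509.50

Partner: 57.7 × $630 = $36,351.00
Senior counsel: 57.3 × $535 = $30,655.50
Associate: 99.7 × $425 = $42,372.50
Paralegal: 50.6 × $130 = $6,578.00
Subtotal: $115,957.00
Write-off: 38.7 × $425 = $16,447.50
Total: $115,957.00 − $16,447.50 = $99,509.50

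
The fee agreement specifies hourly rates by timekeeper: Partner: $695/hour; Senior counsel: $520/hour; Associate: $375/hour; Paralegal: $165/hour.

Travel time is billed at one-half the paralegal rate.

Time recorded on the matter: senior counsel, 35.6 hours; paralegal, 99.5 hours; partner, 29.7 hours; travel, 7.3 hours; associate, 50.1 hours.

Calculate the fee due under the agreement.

Partner: 29.7 × $695 = $20,641.50
Senior counsel: 35.6 × $520 = $18,512.00
Associate: 50.1 × $375 = $18,787.50
Paralegal: 99.5 × $165 = $16,417.50
Subtotal: $20,641.50 + $18,512.00 + $18,787.50 + $16,417.50 = $74,358.50
Travel: 7.3 × ($165 ÷ 2) = 7.3 × $82.50 = $602.25
Total: $74,358.50 + $602.25 = $74,960.75

$74,960.75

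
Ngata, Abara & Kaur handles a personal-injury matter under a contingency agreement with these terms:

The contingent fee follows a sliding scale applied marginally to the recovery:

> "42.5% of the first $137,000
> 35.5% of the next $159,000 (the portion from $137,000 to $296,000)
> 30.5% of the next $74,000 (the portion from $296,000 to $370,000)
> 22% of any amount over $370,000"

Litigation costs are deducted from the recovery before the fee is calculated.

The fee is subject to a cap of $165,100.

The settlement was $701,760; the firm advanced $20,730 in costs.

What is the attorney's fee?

Fee base (net of costs): $701,760 − $20,730 = $681,030
First $137,000 at 42.5% = $58,225.00
Next $159,000 at 35.5% = $56,445.00
Next $74,000 at 30.5% = $22,570.00
Remaining $311,030 at 22% = $68,426.60
Fee: $58,225.00 + $56,445.00 + $22,570.00 + $68,426.60 = $205,666.60
$205,666.60 exceeds the $165,100 cap, so the fee is capped at $165,100.00.

$165,100.00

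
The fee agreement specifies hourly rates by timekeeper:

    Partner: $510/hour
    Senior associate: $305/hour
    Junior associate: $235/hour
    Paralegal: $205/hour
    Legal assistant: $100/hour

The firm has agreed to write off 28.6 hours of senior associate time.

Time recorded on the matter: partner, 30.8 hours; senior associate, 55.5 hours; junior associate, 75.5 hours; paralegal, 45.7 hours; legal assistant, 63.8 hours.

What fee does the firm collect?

$57,403.50

Partner: 30.8 × $510 = $15,708.00
Senior associate: 55.5 × $305 = $16,927.50
Junior associate: 75.5 × $235 = $17,742.50
Paralegal: 45.7 × $205 = $9,368.50
Legal assistant: 63.8 × $100 = $6,380.00
Subtotal: $66,126.50
Write-off: 28.6 × $305 = $8,723.00
Total: $66,126.50 − $8,723.00 = $57,403.50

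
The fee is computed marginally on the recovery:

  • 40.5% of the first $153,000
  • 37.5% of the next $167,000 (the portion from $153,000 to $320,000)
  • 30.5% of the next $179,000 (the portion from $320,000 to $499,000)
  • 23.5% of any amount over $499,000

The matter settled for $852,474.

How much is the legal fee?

$262,251.39

First $153,000 at 40.5% = $61,965.00
Next $167,000 at 37.5% = $62,625.00
Next $179,000 at 30.5% = $54,595.00
Remaining $353,474 at 23.5% = $83,066.39
Fee: $61,965.00 + $62,625.00 + $54,595.00 + $83,066.39 = $262,251.39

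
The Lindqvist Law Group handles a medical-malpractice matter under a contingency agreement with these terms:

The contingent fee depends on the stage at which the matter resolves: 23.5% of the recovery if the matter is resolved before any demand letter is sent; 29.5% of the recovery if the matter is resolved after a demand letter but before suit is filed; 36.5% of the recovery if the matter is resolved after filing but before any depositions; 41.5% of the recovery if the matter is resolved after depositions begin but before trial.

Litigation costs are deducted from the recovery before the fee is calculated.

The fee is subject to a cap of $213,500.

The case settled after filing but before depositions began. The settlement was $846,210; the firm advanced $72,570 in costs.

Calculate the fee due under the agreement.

Fee base (net of costs): $846,210 − $72,570 = $773,640
The matter settled after filing but before depositions began, so the 36.5% rate applies.
$773,640 × 36.5% = $282,378.60
$282,378.60 exceeds the $213,500 cap, so the fee is capped at $213,500.00.

$213,500.00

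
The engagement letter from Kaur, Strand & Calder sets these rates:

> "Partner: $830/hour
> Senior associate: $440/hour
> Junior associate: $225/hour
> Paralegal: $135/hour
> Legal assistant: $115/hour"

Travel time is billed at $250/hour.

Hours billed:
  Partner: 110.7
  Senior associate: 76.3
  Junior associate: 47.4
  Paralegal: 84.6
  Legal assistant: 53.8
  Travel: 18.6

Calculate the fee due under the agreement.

$158,376.00

Partner: 110.7 × $830 = $91,881.00
Senior associate: 76.3 × $440 = $33,572.00
Junior associate: 47.4 × $225 = $10,665.00
Paralegal: 84.6 × $135 = $11,421.00
Legal assistant: 53.8 × $115 = $6,187.00
Subtotal: $91,881.00 + $33,572.00 + $10,665.00 + $11,421.00 + $6,187.00 = $153,726.00
Travel: 18.6 × $250 = $4,650.00
Total: $153,726.00 + $4,650.00 = $158,376.00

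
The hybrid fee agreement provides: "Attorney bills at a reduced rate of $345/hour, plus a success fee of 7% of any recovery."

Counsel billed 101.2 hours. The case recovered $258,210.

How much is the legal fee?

$52,988.70

Hourly: 101.2 × $345 = $34,914.00
Success fee: 7% of $258,210 = $18,074.70
Total: $34,914.00 + $18,074.70 = $52,988.70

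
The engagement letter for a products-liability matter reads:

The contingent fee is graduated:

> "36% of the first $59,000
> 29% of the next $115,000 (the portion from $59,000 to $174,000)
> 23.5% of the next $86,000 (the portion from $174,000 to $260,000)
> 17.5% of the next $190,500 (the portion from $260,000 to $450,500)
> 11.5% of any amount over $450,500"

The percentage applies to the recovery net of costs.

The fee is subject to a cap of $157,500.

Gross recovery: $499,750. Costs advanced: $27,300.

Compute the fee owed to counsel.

$110,661.75

Fee base (net of costs): $499,750 − $27,300 = $472,450
First $59,000 at 36% = $21,240.00
Next $115,000 at 29% = $33,350.00
Next $86,000 at 23.5% = $20,210.00
Next $190,500 at 17.5% = $33,337.50
Remaining $21,950 at 11.5% = $2,524.25
Fee: $21,240.00 + $33,350.00 + $20,210.00 + $33,337.50 + $2,524.25 = $110,661.75
$110,661.75 is under the $157,500 cap.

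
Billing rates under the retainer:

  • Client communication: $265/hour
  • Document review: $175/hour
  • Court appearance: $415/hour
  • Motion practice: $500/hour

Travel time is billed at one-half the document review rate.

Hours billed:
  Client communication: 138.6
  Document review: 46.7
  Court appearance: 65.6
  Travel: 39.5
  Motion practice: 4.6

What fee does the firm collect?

$77,881.75

Client communication: 138.6 × $265 = $36,729.00
Document review: 46.7 × $175 = $8,172.50
Court appearance: 65.6 × $415 = $27,224.00
Motion practice: 4.6 × $500 = $2,300.00
Subtotal: $36,729.00 + $8,172.50 + $27,224.00 + $2,300.00 = $74,425.50
Travel: 39.5 × ($175 ÷ 2) = 39.5 × $87.50 = $3,456.25
Total: $74,425.50 + $3,456.25 = $77,881.75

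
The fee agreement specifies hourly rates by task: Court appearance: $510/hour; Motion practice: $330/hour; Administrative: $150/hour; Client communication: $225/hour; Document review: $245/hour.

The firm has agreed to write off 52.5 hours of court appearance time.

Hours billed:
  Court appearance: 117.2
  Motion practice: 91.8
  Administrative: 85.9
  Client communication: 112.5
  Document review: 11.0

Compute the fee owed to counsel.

$104,183.50

Court appearance: 117.2 × $510 = $59,772.00
Motion practice: 91.8 × $330 = $30,294.00
Administrative: 85.9 × $150 = $12,885.00
Client communication: 112.5 × $225 = $25,312.50
Document review: 11.0 × $245 = $2,695.00
Subtotal: $130,958.50
Write-off: 52.5 × $510 = $26,775.00
Total: $130,958.50 − $26,775.00 = $104,183.50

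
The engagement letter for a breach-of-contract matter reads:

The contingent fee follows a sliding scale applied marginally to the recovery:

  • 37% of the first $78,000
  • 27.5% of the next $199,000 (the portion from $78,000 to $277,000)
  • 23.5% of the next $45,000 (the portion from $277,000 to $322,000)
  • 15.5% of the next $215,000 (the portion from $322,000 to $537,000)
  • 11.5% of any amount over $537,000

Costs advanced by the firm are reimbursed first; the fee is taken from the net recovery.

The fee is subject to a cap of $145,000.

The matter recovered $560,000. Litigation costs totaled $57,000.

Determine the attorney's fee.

Fee base (net of costs): $560,000 − $57,000 = $503,000
First $78,000 at 37% = $28,860.00
Next $199,000 at 27.5% = $54,725.00
Next $45,000 at 23.5% = $10,575.00
Remaining $181,000 at 15.5% = $28,055.00
Fee: $28,860.00 + $54,725.00 + $10,575.00 + $28,055.00 = $122,215.00
$122,215.00 is under the $145,000 cap.

$122,215.00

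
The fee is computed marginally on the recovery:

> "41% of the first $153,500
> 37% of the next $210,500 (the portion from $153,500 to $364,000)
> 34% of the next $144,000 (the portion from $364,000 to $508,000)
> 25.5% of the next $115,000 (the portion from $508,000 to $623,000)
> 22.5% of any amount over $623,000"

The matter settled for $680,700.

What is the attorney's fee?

First $153,500 at 41% = $62,935.00
Next $210,500 at 37% = $77,885.00
Next $144,000 at 34% = $48,960.00
Next $115,000 at 25.5% = $29,325.00
Remaining $57,700 at 22.5% = $12,982.50
Fee: $62,935.00 + $77,885.00 + $48,960.00 + $29,325.00 + $12,982.50 = $232,087.50

$232,087.50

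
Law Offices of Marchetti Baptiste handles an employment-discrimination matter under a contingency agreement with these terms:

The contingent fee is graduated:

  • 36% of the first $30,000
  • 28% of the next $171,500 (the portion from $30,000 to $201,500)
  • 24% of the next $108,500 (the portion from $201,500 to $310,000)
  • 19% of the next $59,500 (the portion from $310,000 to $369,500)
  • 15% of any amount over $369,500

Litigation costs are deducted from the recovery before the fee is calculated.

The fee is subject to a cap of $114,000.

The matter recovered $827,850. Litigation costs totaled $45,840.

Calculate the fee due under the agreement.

Fee base (net of costs): $827,850 − $45,840 = $782,010
First $30,000 at 36% = $10,800.00
Next $171,500 at 28% = $48,020.00
Next $108,500 at 24% = $26,040.00
Next $59,500 at 19% = $11,305.00
Remaining $412,510 at 15% = $61,876.50
Fee: $10,800.00 + $48,020.00 + $26,040.00 + $11,305.00 + $61,876.50 = $158,041.50
$158,041.50 exceeds the $114,000 cap, so the fee is capped at $114,000.00.

$114,000.00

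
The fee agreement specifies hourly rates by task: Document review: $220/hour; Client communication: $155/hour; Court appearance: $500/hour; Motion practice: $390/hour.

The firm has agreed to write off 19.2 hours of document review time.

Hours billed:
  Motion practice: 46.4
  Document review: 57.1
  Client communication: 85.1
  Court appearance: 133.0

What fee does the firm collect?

Document review: 57.1 × $220 = $12,562.00
Client communication: 85.1 × $155 = $13,190.50
Court appearance: 133.0 × $500 = $66,500.00
Motion practice: 46.4 × $390 = $18,096.00
Subtotal: $110,348.50
Write-off: 19.2 × $220 = $4,224.00
Total: $110,348.50 − $4,224.00 = $106,124.50

$106,124.50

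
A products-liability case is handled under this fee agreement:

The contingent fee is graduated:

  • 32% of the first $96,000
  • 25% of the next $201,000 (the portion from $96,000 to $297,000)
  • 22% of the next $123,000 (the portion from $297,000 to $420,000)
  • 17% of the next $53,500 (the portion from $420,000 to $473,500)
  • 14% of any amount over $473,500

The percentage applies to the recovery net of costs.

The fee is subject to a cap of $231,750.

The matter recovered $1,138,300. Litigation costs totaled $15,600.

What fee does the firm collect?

Fee base (net of costs): $1,138,300 − $15,600 = $1,122,700
First $96,000 at 32% = $30,720.00
Next $201,000 at 25% = $50,250.00
Next $123,000 at 22% = $27,060.00
Next $53,500 at 17% = $9,095.00
Remaining $649,200 at 14% = $90,888.00
Fee: $30,720.00 + $50,250.00 + $27,060.00 + $9,095.00 + $90,888.00 = $208,013.00
$208,013.00 is under the $231,750 cap.

$208,013.00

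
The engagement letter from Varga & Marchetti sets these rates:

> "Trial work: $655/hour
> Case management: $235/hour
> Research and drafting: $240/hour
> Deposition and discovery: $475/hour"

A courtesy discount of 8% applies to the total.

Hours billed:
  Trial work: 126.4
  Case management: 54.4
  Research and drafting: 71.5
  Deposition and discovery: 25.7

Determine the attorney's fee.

Trial work: 126.4 × $655 = $82,792.00
Case management: 54.4 × $235 = $12,784.00
Research and drafting: 71.5 × $240 = $17,160.00
Deposition and discovery: 25.7 × $475 = $12,207.50
Subtotal: $124,943.50
Less 8% discount: −$9,995.48
Total: $124,943.50 − $9,995.48 = $114,948.02

$114,948.02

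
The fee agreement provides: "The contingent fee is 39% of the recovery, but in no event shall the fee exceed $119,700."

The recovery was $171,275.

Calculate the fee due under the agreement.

39% of $171,275 = $66,797.25
That is under the $119,700 cap.

$66,797.25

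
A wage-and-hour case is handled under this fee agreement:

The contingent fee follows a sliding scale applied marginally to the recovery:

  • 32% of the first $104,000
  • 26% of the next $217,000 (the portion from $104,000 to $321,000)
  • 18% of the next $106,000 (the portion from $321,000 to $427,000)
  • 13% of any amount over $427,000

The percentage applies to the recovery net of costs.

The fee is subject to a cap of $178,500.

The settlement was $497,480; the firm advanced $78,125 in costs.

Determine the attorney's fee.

Fee base (net of costs): $497,480 − $78,125 = $419,355
First $104,000 at 32% = $33,280.00
Next $217,000 at 26% = $56,420.00
Remaining $98,355 at 18% = $17,703.90
Fee: $33,280.00 + $56,420.00 + $17,703.90 = $107,403.90
$107,403.90 is under the $178,500 cap.

$107,403.90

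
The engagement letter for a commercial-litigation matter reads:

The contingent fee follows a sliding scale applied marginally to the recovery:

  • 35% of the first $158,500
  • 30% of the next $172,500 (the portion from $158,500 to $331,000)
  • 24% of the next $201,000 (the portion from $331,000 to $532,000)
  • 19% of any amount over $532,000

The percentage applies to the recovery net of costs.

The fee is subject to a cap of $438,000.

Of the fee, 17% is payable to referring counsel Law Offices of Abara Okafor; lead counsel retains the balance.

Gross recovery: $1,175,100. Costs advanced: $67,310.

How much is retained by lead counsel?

Fee base (net of costs): $1,175,100 − $67,310 = $1,107,790
First $158,500 at 35% = $55,475.00
Next $172,500 at 30% = $51,750.00
Next $201,000 at 24% = $48,240.00
Remaining $575,790 at 19% = $109,400.10
Fee: $55,475.00 + $51,750.00 + $48,240.00 + $109,400.10 = $264,865.10
$264,865.10 is under the $438,000 cap.
Referral share: 17% of $264,865.10 = $45,027.07; lead counsel retains $264,865.10 − $45,027.07 = $219,838.03.

$219,838.03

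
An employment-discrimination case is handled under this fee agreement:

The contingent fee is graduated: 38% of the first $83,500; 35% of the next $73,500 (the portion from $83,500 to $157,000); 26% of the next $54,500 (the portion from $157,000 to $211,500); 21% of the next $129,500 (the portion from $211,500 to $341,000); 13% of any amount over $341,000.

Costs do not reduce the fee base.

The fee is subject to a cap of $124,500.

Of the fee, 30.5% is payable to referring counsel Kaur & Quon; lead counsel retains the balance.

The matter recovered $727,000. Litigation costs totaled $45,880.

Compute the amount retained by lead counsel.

Fee base is the gross recovery, $727,000; costs are reimbursed separately.
First $83,500 at 38% = $31,730.00
Next $73,500 at 35% = $25,725.00
Next $54,500 at 26% = $14,170.00
Next $129,500 at 21% = $27,195.00
Remaining $386,000 at 13% = $50,180.00
Fee: $31,730.00 + $25,725.00 + $14,170.00 + $27,195.00 + $50,180.00 = $149,000.00
$149,000.00 exceeds the $124,500 cap, so the fee is capped at $124,500.00.
Referral share: 30.5% of $124,500.00 = $37,972.50; lead counsel retains $124,500.00 − $37,972.50 = $86,527.50.

$86,527.50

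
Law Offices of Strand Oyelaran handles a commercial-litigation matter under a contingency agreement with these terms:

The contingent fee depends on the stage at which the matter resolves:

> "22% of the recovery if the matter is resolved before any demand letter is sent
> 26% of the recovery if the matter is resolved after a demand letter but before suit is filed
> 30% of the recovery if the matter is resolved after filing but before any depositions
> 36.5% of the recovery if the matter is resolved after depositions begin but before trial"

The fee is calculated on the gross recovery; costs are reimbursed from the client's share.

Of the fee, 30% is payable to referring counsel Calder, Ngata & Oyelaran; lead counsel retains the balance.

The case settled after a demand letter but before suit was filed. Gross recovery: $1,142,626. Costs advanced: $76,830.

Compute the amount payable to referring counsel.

Fee base is the gross recovery, $1,142,626; costs are reimbursed separately.
The matter settled after a demand letter but before suit was filed, so the 26% rate applies.
$1,142,626 × 26% = $297,082.76
Referral share: 30% of $297,082.76 = $89,124.83; lead counsel retains $297,082.76 − $89,124.83 = $207,957.93.

$89,124.83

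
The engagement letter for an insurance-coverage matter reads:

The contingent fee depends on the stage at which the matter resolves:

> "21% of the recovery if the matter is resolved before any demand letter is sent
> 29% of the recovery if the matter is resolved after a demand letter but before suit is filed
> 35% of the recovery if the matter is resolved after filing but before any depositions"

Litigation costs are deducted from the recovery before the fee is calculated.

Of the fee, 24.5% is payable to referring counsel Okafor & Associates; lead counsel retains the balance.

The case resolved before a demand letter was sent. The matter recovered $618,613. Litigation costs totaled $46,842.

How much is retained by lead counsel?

$90,654.29

Fee base (net of costs): $618,613 − $46,842 = $571,771
The matter resolved before a demand letter was sent, so the 21% rate applies.
$571,771 × 21% = $120,071.91
Referral share: 24.5% of $120,071.91 = $29,417.62; lead counsel retains $120,071.91 − $29,417.62 = $90,654.29.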